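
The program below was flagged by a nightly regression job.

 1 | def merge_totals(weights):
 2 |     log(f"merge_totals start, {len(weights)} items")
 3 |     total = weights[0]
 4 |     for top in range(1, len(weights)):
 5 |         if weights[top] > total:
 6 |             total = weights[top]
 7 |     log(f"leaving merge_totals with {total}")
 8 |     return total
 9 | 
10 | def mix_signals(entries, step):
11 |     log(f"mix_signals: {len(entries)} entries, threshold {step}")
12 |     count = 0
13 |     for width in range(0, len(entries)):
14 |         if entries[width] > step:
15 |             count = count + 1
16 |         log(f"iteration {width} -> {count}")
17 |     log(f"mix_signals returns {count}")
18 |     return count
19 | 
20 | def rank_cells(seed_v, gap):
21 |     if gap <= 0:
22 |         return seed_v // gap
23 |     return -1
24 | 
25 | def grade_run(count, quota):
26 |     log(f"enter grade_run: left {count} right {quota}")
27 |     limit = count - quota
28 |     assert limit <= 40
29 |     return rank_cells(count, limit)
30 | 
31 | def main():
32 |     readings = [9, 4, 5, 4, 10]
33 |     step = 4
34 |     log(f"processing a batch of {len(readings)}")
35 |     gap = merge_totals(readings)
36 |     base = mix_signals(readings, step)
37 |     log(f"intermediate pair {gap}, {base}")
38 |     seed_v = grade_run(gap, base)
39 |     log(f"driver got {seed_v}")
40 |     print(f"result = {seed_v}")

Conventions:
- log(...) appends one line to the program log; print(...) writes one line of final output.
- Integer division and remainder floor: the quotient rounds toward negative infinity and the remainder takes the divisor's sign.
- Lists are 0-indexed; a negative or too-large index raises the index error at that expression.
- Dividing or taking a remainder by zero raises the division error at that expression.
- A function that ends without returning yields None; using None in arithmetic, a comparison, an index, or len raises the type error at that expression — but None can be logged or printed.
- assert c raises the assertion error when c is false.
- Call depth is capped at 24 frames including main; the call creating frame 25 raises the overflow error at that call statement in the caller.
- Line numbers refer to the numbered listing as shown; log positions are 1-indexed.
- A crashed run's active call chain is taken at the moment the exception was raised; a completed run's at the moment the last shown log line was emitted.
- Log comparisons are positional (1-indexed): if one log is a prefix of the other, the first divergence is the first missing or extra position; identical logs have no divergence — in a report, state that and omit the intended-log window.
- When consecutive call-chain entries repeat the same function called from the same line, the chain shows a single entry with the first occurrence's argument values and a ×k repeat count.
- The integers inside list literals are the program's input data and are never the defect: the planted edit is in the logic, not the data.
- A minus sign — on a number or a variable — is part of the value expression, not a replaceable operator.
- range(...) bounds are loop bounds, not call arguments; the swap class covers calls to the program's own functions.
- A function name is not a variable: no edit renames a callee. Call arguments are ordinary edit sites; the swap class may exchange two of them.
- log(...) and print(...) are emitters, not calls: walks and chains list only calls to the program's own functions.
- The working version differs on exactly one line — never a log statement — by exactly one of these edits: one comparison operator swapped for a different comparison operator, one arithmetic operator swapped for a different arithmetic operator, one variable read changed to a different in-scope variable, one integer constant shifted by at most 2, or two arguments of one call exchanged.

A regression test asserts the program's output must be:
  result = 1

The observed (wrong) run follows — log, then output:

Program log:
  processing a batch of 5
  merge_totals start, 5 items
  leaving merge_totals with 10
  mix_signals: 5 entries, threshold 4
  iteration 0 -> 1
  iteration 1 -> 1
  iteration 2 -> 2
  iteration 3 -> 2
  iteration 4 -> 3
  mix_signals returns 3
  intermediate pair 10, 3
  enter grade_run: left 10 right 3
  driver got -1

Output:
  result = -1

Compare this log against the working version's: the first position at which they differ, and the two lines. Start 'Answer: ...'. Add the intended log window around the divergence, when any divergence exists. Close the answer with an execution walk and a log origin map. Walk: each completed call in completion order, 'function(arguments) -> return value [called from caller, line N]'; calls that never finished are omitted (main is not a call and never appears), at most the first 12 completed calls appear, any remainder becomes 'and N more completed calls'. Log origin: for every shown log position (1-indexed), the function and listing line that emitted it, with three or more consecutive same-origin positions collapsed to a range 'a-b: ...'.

Answer: position 13 — the shown line 'driver got -1' should read 'driver got 1'.
Intended log window:
  11: intermediate pair 10, 3
  12: enter grade_run: left 10 right 3
  13: driver got 1
Execution walk:
  merge_totals([9, 4, 5, 4, 10]) -> 10  [called from main, line 35]
  mix_signals([9, 4, 5, 4, 10], 4) -> 3  [called from main, line 36]
  rank_cells(10, 7) -> -1  [called from grade_run, line 29]
  grade_run(10, 3) -> -1  [called from main, line 38]
Origin of each log line:
  1: emitted by main (line 34)
  2: emitted by merge_totals (line 2)
  3: emitted by merge_totals (line 7)
  4: emitted by mix_signals (line 11)
  5-9: emitted by mix_signals (line 16)
  10: emitted by mix_signals (line 17)
  11: emitted by main (line 37)
  12: emitted by grade_run (line 26)
  13: emitted by main (line 39)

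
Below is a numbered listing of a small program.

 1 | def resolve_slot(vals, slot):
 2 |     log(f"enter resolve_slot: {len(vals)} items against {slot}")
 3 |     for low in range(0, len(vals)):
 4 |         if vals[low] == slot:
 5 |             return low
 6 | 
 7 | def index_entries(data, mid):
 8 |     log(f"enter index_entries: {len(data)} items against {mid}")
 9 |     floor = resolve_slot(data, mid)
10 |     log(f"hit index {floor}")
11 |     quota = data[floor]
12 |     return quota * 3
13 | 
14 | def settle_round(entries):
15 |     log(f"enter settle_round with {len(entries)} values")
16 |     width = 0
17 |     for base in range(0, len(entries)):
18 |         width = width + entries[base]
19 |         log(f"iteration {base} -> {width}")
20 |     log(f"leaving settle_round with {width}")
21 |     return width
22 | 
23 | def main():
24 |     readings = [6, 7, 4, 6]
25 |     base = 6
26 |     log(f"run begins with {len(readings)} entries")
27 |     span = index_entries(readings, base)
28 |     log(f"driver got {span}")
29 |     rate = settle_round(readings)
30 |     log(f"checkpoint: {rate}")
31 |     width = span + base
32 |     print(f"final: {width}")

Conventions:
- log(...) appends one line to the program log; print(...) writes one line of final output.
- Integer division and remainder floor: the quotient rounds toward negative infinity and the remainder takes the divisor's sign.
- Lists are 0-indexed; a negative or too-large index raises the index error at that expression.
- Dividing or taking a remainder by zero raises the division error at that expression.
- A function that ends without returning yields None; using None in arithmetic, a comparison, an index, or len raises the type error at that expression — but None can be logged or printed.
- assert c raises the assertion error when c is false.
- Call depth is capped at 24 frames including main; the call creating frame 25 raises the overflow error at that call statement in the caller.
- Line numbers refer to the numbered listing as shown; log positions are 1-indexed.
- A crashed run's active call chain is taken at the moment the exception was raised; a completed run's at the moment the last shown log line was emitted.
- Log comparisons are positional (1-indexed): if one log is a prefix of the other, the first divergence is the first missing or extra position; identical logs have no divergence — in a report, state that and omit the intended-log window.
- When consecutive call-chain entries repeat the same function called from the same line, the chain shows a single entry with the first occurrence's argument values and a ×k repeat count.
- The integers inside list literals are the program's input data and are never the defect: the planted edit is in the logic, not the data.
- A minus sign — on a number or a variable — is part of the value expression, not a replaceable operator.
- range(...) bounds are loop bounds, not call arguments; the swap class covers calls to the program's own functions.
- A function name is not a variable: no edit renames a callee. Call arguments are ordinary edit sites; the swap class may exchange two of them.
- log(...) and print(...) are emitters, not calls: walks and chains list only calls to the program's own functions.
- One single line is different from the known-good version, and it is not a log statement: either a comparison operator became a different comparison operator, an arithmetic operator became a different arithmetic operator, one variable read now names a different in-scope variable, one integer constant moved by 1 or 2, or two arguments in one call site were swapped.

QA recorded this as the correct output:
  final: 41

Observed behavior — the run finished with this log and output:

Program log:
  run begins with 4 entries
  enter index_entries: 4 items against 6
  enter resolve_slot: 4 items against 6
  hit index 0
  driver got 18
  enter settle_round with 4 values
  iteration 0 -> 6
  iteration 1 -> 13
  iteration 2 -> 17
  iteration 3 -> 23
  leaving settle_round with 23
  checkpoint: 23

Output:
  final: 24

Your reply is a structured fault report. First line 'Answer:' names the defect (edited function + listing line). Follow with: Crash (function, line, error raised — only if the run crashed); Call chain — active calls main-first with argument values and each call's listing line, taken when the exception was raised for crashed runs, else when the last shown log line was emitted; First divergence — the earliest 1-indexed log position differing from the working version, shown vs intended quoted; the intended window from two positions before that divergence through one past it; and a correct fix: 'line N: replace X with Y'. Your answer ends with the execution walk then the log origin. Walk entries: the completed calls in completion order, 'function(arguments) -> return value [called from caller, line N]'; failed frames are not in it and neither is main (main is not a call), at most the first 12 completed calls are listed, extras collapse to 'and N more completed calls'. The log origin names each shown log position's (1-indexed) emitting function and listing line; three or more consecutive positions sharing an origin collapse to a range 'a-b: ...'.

Answer: the defect is in main at line 31.
Key fact: Log streams are identical — the defect surfaces only in the printed output.
Call chain: main.
First divergence: none (the log streams are identical).
Execution walk:
  resolve_slot([6, 7, 4, 6], 6) -> 0  [called from index_entries, line 9]
  index_entries([6, 7, 4, 6], 6) -> 18  [called from main, line 27]
  settle_round([6, 7, 4, 6]) -> 23  [called from main, line 29]
Log origin:
  1: logged in main at line 26
  2: logged in index_entries at line 8
  3: logged in resolve_slot at line 2
  4: logged in index_entries at line 10
  5: logged in main at line 28
  6: logged in settle_round at line 15
  7-10: logged in settle_round at line 19
  11: logged in settle_round at line 20
  12: logged in main at line 30
A correct fix: line 31: replace `base` with `rate`.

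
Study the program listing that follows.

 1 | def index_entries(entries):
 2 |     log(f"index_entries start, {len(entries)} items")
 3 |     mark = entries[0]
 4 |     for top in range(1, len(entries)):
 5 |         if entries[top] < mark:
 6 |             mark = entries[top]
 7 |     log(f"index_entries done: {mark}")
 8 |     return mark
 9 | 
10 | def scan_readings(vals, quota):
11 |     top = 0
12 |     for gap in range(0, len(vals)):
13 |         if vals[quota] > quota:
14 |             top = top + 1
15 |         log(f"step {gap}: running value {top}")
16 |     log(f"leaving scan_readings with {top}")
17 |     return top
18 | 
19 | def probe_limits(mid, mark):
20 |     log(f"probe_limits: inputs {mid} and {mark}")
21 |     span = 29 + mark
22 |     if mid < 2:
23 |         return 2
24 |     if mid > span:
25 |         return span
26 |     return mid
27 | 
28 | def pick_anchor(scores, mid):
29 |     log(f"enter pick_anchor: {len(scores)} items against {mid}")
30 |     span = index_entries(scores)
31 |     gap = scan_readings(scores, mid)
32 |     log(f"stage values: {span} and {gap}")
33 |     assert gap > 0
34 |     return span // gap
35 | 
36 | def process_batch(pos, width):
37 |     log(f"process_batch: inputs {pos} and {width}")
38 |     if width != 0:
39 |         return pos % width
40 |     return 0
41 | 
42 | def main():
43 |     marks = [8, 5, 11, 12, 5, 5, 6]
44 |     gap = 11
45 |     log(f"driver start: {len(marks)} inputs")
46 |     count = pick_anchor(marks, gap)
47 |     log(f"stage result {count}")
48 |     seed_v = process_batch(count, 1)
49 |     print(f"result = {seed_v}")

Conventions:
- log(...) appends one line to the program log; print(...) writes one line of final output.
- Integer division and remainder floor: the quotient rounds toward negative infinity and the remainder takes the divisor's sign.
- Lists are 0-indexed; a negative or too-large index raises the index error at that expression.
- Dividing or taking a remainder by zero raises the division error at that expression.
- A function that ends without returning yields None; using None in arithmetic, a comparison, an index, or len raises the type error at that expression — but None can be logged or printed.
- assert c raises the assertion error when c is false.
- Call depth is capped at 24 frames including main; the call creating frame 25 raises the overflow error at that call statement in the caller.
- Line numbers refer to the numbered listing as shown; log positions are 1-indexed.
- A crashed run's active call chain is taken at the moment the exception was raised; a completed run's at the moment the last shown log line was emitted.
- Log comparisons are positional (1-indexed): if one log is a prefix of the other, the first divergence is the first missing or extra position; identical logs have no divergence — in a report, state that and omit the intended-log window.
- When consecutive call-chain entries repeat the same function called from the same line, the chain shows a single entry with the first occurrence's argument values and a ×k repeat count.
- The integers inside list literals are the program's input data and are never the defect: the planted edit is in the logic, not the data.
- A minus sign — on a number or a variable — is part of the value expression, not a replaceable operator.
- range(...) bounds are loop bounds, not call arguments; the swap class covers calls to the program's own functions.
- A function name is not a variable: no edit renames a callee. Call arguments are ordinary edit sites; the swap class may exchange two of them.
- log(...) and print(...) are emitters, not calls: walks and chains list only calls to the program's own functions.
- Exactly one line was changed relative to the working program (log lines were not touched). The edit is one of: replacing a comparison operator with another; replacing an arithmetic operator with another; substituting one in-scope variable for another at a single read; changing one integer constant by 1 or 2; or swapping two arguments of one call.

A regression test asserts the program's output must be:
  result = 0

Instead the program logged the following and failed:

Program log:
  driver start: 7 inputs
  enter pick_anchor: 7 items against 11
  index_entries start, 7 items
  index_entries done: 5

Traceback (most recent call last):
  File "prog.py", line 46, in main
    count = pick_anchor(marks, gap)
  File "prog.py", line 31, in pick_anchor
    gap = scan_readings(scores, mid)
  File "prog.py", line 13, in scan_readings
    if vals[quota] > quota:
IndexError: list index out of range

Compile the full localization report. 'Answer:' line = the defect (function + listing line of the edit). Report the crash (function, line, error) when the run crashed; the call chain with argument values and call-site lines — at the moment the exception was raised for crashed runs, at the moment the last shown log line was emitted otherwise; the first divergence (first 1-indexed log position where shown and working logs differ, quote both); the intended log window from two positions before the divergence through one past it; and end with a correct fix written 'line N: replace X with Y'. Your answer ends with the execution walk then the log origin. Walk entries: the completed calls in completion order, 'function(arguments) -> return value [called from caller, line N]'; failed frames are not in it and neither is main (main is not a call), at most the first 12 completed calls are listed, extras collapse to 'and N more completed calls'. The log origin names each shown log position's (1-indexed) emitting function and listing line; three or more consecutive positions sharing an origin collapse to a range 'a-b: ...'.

Answer: the defect is in scan_readings at line 13.
Key observation: After 4 matching log lines the faulty run goes silent, while the working version continues with 'step 0: running value 0'.
Crash: scan_readings, line 13, IndexError.
Call chain: main -> pick_anchor([8, 5, 11, 12, 5, 5, 6], 11) (called at line 46) -> scan_readings([8, 5, 11, 12, 5, 5, 6], 11) (called at line 31).
First divergence: position 5; the shown log stops at 4 lines while the working version next logs 'step 0: running value 0'.
Intended log window:
  3: index_entries start, 7 items
  4: index_entries done: 5
  5: step 0: running value 0
  6: step 1: running value 0
Execution walk:
  index_entries([8, 5, 11, 12, 5, 5, 6]) -> 5  [called from pick_anchor, line 30]
Log origins:
  1: logged in main at line 45
  2: logged in pick_anchor at line 29
  3: logged in index_entries at line 2
  4: logged in index_entries at line 7
A correct fix: line 13: replace `vals[quota]` with `vals[gap]`.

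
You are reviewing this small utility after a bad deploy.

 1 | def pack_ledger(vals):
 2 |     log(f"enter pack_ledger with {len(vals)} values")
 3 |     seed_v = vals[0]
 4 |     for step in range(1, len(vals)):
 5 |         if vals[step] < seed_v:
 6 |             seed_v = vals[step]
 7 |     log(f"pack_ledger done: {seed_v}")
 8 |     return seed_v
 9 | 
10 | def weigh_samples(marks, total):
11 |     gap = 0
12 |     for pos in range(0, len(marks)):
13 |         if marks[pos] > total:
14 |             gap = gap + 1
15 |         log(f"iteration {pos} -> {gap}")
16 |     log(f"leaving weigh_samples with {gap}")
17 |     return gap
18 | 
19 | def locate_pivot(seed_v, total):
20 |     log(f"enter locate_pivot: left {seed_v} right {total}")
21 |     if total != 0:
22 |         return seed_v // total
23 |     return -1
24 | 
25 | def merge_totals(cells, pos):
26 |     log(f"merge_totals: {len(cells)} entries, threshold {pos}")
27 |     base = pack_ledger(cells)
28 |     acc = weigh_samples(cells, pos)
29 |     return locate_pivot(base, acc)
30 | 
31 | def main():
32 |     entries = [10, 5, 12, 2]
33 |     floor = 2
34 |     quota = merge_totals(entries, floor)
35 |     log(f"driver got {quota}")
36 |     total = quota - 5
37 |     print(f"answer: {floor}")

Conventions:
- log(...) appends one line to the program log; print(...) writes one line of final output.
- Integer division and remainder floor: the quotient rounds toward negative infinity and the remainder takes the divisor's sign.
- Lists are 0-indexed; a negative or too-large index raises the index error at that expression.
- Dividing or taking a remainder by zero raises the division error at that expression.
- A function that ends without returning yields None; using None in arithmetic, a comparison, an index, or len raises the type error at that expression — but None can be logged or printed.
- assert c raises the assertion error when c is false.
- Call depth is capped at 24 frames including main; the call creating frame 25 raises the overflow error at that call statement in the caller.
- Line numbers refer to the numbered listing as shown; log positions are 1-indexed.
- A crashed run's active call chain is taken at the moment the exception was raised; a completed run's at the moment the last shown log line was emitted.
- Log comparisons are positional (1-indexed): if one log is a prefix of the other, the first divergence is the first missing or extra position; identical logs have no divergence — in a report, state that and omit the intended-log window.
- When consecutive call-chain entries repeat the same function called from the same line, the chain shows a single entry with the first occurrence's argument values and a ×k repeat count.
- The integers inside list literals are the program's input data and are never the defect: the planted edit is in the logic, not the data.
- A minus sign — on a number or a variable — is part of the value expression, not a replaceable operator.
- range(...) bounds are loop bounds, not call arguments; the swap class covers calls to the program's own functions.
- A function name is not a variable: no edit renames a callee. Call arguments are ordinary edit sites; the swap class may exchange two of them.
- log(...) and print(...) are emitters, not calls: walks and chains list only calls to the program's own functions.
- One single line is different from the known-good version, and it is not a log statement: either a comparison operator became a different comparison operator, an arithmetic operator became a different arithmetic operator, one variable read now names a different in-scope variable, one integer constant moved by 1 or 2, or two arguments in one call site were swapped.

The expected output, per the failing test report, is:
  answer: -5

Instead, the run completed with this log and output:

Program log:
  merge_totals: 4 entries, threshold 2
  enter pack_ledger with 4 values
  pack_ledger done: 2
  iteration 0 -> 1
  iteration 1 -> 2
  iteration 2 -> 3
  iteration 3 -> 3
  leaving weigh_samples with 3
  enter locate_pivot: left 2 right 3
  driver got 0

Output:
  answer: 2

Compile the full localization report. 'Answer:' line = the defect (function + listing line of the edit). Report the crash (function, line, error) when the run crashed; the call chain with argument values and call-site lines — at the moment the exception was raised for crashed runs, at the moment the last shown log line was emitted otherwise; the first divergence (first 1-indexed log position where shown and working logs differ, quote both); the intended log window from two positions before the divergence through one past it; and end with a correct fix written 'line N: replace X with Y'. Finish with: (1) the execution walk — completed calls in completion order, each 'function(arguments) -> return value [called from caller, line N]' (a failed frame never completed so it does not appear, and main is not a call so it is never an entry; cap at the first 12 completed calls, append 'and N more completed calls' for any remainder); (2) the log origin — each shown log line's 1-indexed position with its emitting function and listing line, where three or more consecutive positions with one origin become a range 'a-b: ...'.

Answer: the defect is in main at line 37.
Key observation: The logs agree in full; only the final output differs.
Call chain: main.
First divergence: none — the logs agree in full.
Execution walk:
  pack_ledger([10, 5, 12, 2]) -> 2  [called from merge_totals, line 27]
  weigh_samples([10, 5, 12, 2], 2) -> 3  [called from merge_totals, line 28]
  locate_pivot(2, 3) -> 0  [called from merge_totals, line 29]
  merge_totals([10, 5, 12, 2], 2) -> 0  [called from main, line 34]
Log line origins:
  1: emitted by merge_totals (line 26)
  2: emitted by pack_ledger (line 2)
  3: emitted by pack_ledger (line 7)
  4-7: emitted by weigh_samples (line 15)
  8: emitted by weigh_samples (line 16)
  9: emitted by locate_pivot (line 20)
  10: emitted by main (line 35)
A correct fix: line 37: replace `floor` with `total`.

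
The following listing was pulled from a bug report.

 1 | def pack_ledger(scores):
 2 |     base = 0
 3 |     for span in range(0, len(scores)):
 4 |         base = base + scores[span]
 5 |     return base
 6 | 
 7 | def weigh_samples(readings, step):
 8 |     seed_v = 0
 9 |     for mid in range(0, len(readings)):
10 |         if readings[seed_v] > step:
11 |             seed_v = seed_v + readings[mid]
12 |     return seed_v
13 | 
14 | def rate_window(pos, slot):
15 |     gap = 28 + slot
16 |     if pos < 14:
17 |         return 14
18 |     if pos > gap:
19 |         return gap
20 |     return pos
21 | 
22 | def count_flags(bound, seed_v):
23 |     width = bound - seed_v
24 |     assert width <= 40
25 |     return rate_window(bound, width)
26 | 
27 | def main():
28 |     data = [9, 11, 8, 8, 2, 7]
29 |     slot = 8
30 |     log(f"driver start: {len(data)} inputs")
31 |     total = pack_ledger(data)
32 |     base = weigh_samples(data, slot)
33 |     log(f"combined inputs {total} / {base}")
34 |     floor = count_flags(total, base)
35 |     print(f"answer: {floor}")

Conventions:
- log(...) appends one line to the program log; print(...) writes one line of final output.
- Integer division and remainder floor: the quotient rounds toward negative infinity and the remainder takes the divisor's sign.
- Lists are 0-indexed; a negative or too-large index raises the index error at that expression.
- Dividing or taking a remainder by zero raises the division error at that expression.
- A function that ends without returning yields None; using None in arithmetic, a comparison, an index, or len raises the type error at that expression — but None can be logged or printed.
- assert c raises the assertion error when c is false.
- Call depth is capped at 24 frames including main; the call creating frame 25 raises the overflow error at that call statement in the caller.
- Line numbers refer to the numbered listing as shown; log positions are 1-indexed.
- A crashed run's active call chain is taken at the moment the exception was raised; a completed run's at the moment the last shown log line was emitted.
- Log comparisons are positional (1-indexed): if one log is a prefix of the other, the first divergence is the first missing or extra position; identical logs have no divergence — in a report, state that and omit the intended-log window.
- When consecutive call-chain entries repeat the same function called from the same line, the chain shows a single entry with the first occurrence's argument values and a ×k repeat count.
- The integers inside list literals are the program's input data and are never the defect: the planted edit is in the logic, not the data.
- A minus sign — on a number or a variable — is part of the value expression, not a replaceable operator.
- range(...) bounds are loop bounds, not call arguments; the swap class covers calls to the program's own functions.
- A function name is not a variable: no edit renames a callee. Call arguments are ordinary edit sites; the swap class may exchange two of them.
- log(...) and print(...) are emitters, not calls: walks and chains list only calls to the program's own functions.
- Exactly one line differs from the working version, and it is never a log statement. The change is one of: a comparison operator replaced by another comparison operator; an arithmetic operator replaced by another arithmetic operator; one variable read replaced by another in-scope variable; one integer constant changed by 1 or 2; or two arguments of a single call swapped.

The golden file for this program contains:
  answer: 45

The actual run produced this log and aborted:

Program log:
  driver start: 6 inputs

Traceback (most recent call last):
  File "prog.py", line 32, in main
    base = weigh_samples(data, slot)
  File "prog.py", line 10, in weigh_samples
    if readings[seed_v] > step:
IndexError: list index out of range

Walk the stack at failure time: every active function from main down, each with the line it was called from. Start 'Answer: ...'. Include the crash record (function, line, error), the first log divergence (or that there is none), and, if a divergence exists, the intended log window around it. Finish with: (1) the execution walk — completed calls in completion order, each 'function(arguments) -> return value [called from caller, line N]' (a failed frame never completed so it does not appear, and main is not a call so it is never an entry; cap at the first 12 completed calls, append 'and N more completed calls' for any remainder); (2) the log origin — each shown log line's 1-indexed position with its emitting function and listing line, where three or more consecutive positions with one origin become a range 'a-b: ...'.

Answer: main -> weigh_samples (called at line 32).
Key observation: A complete run would log 'combined inputs 45 / 20' next, but this one stopped at 1 lines.
Crash: weigh_samples, line 10, IndexError.
First divergence: position 2 — the faulty run's log ends after 1 line; the working version continues with 'combined inputs 45 / 20'.
Intended log window:
  1: driver start: 6 inputs
  2: combined inputs 45 / 20
Execution walk:
  pack_ledger([9, 11, 8, 8, 2, 7]) -> 45  [called from main, line 31]
Log origin:
  1 — main, line 30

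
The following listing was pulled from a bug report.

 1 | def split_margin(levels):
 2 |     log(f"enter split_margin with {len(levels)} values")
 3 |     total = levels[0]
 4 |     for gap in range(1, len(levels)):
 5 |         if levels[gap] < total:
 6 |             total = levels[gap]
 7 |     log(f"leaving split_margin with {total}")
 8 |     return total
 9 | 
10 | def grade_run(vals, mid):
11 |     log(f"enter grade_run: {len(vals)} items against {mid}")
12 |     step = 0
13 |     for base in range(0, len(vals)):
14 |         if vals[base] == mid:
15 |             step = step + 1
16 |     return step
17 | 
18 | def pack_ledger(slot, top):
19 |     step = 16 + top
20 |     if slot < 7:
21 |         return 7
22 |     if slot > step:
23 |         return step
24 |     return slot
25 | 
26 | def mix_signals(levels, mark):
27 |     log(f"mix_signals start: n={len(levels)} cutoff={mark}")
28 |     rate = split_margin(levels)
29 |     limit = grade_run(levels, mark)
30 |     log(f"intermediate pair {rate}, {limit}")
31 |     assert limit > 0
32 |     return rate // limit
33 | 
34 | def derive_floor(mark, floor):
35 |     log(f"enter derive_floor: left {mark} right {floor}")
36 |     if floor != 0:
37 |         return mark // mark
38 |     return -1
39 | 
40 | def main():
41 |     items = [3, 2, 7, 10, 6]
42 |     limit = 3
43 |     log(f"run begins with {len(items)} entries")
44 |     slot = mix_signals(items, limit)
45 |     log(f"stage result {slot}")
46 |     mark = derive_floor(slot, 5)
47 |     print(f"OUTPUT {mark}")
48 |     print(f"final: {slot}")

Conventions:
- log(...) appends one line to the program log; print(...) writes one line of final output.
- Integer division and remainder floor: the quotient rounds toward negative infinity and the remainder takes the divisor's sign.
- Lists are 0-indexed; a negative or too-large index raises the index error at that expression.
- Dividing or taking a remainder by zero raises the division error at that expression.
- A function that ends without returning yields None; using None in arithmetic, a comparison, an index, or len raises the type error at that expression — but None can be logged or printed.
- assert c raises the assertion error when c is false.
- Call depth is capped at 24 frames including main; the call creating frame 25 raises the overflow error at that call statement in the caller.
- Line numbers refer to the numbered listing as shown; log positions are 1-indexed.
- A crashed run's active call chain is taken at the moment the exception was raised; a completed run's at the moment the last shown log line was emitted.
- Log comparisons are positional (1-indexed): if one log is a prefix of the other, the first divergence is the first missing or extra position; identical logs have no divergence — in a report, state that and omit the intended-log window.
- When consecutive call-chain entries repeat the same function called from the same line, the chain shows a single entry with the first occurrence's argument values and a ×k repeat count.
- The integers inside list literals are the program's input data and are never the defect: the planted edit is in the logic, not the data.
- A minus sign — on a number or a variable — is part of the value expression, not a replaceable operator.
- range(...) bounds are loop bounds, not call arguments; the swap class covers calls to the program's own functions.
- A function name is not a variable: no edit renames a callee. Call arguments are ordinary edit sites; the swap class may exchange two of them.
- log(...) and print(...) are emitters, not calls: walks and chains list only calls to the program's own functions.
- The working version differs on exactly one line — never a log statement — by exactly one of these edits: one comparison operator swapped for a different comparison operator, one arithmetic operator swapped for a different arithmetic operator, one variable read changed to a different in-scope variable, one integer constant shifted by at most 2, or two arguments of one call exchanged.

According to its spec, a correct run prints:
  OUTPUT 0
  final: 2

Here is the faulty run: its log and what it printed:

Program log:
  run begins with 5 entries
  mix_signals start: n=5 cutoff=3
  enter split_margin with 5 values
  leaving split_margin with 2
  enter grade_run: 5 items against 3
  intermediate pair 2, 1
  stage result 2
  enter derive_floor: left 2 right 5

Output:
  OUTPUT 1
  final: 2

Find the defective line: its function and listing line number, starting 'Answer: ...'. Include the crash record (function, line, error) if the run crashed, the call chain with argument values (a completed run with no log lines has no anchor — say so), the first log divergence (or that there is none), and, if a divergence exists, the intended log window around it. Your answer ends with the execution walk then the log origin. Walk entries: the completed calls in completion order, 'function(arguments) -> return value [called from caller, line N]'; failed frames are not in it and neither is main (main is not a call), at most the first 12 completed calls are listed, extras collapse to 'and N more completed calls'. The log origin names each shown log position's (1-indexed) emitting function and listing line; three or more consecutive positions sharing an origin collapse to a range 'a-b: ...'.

Answer: the defect is in derive_floor at line 37.
Core observation: Nothing in the log betrays the bug — only the output does.
Call chain: main -> derive_floor(2, 5) (called at line 46).
First divergence: there is none — every log position agrees.
Execution walk:
  split_margin([3, 2, 7, 10, 6]) -> 2  [called from mix_signals, line 28]
  grade_run([3, 2, 7, 10, 6], 3) -> 1  [called from mix_signals, line 29]
  mix_signals([3, 2, 7, 10, 6], 3) -> 2  [called from main, line 44]
  derive_floor(2, 5) -> 1  [called from main, line 46]
Log origin:
  1: logged in main at line 43
  2: logged in mix_signals at line 27
  3: logged in split_margin at line 2
  4: logged in split_margin at line 7
  5: logged in grade_run at line 11
  6: logged in mix_signals at line 30
  7: logged in main at line 45
  8: logged in derive_floor at line 35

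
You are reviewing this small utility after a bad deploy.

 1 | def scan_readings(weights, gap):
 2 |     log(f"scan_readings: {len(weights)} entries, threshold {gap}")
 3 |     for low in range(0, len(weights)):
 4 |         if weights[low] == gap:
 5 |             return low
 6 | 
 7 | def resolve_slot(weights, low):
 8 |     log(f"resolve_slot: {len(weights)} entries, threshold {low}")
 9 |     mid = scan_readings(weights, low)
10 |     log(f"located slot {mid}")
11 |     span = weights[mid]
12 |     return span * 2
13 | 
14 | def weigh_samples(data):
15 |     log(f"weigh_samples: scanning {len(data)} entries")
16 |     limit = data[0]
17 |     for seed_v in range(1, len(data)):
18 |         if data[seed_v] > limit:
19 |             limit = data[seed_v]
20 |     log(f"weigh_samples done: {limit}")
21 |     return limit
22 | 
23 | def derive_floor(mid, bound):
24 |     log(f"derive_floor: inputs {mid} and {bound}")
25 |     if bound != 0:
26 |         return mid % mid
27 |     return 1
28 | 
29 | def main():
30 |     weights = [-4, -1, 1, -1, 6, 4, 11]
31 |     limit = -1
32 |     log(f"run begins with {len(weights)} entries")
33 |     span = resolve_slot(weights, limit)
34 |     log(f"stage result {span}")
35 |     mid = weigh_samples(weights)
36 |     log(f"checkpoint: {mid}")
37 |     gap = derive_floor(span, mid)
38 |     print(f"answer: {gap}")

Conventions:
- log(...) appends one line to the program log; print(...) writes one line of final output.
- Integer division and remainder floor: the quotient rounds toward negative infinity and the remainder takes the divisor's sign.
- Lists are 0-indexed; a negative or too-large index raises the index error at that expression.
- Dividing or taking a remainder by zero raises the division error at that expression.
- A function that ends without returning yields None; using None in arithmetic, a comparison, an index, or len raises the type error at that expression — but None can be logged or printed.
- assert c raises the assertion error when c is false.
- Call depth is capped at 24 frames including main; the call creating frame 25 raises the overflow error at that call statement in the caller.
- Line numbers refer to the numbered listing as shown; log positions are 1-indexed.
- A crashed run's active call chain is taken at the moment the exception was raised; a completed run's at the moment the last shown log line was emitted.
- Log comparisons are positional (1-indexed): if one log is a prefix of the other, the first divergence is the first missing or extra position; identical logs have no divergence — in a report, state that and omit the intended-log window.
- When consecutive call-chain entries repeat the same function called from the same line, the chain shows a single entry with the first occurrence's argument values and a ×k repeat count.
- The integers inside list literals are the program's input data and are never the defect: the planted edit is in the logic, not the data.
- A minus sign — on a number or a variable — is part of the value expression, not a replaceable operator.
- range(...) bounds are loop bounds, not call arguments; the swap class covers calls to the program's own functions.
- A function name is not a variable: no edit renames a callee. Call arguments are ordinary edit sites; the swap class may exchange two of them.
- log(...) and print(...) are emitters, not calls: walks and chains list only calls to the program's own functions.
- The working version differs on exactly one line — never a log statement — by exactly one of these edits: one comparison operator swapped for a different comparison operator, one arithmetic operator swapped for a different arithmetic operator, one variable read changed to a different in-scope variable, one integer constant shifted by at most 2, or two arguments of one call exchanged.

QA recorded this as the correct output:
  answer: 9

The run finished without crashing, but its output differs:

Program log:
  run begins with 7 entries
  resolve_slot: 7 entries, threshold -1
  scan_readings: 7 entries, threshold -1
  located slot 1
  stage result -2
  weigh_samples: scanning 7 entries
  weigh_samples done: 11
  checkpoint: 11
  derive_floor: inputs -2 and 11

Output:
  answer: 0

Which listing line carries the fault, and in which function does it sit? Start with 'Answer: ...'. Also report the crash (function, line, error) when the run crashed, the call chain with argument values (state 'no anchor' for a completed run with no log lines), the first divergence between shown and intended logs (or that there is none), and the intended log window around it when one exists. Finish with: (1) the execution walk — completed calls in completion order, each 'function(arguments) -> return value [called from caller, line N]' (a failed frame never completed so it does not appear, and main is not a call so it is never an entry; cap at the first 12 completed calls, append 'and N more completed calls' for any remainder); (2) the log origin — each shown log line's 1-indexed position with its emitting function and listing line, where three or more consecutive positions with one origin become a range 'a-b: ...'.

Answer: the defect is in derive_floor at line 26.
Core observation: Every logged value matches the working version; the printed result is what differs.
Call chain: main -> derive_floor(-2, 11) (called at line 37).
First divergence: none; the two logs match at every position.
Execution walk:
  scan_readings([-4, -1, 1, -1, 6, 4, 11], -1) -> 1  [called from resolve_slot, line 9]
  resolve_slot([-4, -1, 1, -1, 6, 4, 11], -1) -> -2  [called from main, line 33]
  weigh_samples([-4, -1, 1, -1, 6, 4, 11]) -> 11  [called from main, line 35]
  derive_floor(-2, 11) -> 0  [called from main, line 37]
Origin of each log line:
  1: emitted by main (line 32)
  2: emitted by resolve_slot (line 8)
  3: emitted by scan_readings (line 2)
  4: emitted by resolve_slot (line 10)
  5: emitted by main (line 34)
  6: emitted by weigh_samples (line 15)
  7: emitted by weigh_samples (line 20)
  8: emitted by main (line 36)
  9: emitted by derive_floor (line 24)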